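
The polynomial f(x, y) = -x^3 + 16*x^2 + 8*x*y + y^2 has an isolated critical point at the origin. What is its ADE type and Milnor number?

The Hessian of f at 0 has rank 1. Corank 1: A-series; mu = 2 gives A_2.

Type A2, Milnor number mu = 2.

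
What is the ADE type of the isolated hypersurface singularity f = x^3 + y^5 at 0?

E_8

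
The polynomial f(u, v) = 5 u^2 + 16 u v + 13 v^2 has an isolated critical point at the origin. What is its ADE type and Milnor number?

The Hessian of f at 0 has rank 2. Corank 0: nondegenerate Morse point, so A_1.

Type A_{1}, Milnor number mu = 1.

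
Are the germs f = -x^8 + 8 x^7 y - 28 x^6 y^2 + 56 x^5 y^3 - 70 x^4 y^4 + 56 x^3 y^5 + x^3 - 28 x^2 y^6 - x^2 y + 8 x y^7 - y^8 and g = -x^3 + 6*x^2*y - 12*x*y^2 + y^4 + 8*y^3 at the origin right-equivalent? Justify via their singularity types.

No.

The Hessian of f at 0 has rank 0. Corank 2; j^3 = x^2*(x - y) has shape L^2 M (L != M), so D-series; mu = 9 gives D_9. The Hessian of g at 0 has rank 0. Corank 2; j^3 = -(x - 2*y)^3 is a perfect cube, so E-series; the 4-jet and mu = 6 give E_6. f is D_9 but g is E_6, hence not right-equivalent.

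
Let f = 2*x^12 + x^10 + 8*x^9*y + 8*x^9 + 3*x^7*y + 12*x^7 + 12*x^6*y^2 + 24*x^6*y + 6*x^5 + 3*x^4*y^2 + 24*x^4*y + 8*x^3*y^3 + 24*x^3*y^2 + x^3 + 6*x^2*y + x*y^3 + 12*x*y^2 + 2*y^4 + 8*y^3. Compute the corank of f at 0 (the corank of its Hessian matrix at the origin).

2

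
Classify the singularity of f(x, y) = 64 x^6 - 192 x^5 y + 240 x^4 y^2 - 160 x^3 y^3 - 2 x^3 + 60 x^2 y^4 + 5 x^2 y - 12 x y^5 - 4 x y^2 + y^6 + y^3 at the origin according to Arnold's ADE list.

The Hessian of f at 0 is [[0, 0], [0, 0]] with rank 0, so corank 2. A Groebner basis of the Jacobian ideal J(f) in C{x,y} is {x*y/12 + y^5 - y^2/12, x*y^2 - y^3, x^2 - 3*x*y/2 + y^2/2}; counting standard monomials gives mu = 7. Corank 2; j^3 = -(x - y)^2*(2*x - y) has shape L^2 M (L != M), so D-series; mu = 7 gives D_7.

D7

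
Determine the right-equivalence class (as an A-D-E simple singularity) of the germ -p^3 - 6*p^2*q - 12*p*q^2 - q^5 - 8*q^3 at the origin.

The Hessian of f at 0 is [[0, 0], [0, 0]] with rank 0, so corank 2. A Groebner basis of the Jacobian ideal J(f) in C{p,q} is {q^4, p^2 + 4*p*q + 4*q^2}; counting standard monomials gives mu = 8. Corank 2; j^3 = -(p + 2*q)^3 is a perfect cube, so E-series; the 5-jet and mu = 8 give E_8.

E8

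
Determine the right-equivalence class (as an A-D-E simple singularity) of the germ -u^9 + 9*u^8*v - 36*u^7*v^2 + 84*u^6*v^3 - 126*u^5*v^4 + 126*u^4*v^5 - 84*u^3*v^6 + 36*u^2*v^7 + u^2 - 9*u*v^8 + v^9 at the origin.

A8

The Hessian of f at 0 is [[2, 0], [0, 0]] with rank 1, so corank 1. A Groebner basis of the Jacobian ideal J(f) in C{u,v} is {v^8, u}; counting standard monomials gives mu = 8. Corank 1: A-series; mu = 8 gives A_8.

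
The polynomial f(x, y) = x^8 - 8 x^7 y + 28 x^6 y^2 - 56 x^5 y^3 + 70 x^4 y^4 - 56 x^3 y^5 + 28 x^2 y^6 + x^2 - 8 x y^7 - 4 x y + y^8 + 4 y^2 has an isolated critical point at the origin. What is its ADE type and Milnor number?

Type A_{7}, Milnor number mu = 7.

The Hessian of f at 0 has rank 1. Corank 1: A-series; mu = 7 gives A_7.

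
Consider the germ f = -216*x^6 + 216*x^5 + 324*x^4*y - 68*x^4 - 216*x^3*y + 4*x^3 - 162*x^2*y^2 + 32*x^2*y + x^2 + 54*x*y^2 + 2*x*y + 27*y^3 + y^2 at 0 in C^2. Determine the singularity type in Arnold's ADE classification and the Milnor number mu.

Type A_{2}, Milnor number mu = 2.

The Hessian of f at 0 has rank 1. Corank 1: A-series; mu = 2 gives A_2.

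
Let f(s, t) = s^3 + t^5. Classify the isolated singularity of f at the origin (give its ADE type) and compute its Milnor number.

The Hessian of f at 0 has rank 0. Corank 2; j^3 = s^3 is a perfect cube, so E-series; the 5-jet and mu = 8 give E_8.

Type E_{8}, Milnor number mu = 8.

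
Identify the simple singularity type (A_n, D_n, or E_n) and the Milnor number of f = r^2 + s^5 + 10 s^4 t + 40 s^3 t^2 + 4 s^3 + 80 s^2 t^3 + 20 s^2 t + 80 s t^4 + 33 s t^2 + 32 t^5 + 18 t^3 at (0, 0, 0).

Type D_{6}, Milnor number mu = 6.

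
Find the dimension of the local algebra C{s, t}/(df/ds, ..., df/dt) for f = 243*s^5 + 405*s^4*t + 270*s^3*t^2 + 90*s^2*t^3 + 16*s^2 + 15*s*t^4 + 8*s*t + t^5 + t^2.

4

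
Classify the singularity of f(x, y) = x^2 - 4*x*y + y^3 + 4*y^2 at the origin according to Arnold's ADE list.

A_{2}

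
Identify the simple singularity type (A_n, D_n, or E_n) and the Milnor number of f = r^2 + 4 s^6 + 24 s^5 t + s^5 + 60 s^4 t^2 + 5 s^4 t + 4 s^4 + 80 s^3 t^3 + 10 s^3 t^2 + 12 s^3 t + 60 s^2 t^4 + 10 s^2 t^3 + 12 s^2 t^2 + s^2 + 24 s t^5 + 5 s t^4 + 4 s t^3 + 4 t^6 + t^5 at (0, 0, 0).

The Hessian of f at 0 has rank 2. Corank 1: A-series; mu = 4 gives A_4.

Type A_4, Milnor number mu = 4.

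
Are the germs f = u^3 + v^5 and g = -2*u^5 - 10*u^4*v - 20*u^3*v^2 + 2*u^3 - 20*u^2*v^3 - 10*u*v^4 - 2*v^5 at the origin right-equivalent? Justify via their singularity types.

Yes.

The Hessian of f at 0 is [[0, 0], [0, 0]] with rank 0, so corank 2. A Groebner basis of the Jacobian ideal J(f) in C{u,v} is {v^4, u^2}; counting standard monomials gives mu = 8. Corank 2; j^3 = u^3 is a perfect cube, so E-series; the 5-jet and mu = 8 give E_8. The Hessian of g at 0 is [[0, 0], [0, 0]] with rank 0, so corank 2. A Groebner basis of the Jacobian ideal J(g) in C{u,v} is {v^5, u*v^3 + v^4/4, u^2}; counting standard monomials gives mu = 8. Corank 2; j^3 = 2*u^3 is a perfect cube, so E-series; the 5-jet and mu = 8 give E_8. Both have type E_8, hence right-equivalent.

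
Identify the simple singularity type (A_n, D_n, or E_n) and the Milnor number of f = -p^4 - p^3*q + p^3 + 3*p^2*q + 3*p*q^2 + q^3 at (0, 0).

Type E_7, Milnor number mu = 7.

The Hessian of f at 0 has rank 0. Corank 2; j^3 = (p + q)^3 is a perfect cube, so E-series; the 4-jet and mu = 7 give E_7.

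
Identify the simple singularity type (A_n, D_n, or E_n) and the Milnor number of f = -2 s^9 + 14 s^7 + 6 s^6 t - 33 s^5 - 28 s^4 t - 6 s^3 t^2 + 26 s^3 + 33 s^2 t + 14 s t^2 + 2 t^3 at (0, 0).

Type D_{4}, Milnor number mu = 4.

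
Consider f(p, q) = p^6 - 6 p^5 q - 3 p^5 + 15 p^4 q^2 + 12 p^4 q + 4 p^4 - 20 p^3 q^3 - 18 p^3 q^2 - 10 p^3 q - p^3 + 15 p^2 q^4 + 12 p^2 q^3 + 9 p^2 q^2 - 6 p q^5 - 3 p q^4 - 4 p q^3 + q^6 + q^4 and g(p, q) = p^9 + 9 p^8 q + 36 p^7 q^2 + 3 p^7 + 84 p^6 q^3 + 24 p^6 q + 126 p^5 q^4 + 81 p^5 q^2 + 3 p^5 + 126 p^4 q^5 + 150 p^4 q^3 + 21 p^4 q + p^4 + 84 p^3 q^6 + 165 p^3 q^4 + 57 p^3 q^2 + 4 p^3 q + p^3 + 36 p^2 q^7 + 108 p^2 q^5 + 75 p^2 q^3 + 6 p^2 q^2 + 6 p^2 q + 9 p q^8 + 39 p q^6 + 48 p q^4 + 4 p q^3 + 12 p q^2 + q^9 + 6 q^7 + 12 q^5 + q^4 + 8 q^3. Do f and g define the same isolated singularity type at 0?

Yes.

The Hessian of f at 0 is [[0, 0], [0, 0]] with rank 0, so corank 2. A Groebner basis of the Jacobian ideal J(f) in C{p,q} is {p^3, p^2*q, -p^2/2 + p*q^2, -3*p^2/2 + q^3}; counting standard monomials gives mu = 6. Corank 2; j^3 = -p^3 is a perfect cube, so E-series; the 4-jet and mu = 6 give E_6. The Hessian of g at 0 is [[0, 0], [0, 0]] with rank 0, so corank 2. A Groebner basis of the Jacobian ideal J(g) in C{p,q} is {q^4, p*q^2 + 5*q^3/3, p^2 + 4*p*q + 4*q^2}; counting standard monomials gives mu = 6. Corank 2; j^3 = (p + 2*q)^3 is a perfect cube, so E-series; the 4-jet and mu = 6 give E_6. Both have type E_6, hence right-equivalent.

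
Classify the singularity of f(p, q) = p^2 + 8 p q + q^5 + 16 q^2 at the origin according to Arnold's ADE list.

The Hessian of f at 0 has rank 1. Corank 1: A-series; mu = 4 gives A_4.

A_{4}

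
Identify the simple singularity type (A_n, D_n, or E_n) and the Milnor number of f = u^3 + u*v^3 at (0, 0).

Type E7, Milnor number mu = 7.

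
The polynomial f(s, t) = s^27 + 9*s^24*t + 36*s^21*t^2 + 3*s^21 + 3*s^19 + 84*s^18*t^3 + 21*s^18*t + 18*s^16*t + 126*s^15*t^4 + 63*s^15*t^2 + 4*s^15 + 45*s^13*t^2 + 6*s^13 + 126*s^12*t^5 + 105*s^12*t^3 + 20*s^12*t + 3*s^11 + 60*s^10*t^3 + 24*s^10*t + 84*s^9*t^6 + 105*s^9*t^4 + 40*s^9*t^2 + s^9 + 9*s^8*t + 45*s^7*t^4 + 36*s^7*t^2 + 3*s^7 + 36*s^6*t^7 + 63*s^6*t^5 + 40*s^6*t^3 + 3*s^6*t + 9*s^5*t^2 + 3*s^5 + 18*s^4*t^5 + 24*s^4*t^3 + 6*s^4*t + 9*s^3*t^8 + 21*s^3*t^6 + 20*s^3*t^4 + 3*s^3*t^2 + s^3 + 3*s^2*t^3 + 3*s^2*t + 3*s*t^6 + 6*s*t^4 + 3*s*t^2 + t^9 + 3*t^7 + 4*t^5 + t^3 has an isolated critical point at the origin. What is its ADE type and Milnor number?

Type E_{8}, Milnor number mu = 8.

The Hessian of f at 0 is [[0, 0], [0, 0]] with rank 0, so corank 2. A Groebner basis of the Jacobian ideal J(f) in C{s,t} is {t^4, s^2 + 2*s*t + t^2}; counting standard monomials gives mu = 8. Corank 2; j^3 = (s + t)^3 is a perfect cube, so E-series; the 5-jet and mu = 8 give E_8.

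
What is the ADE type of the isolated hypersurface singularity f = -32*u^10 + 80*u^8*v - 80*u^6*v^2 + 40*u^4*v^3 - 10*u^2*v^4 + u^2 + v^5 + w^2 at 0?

The Hessian of f at 0 has rank 2. Corank 1: A-series; mu = 4 gives A_4.

A4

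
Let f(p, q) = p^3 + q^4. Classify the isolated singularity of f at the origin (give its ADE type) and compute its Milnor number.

Type E6, Milnor number mu = 6.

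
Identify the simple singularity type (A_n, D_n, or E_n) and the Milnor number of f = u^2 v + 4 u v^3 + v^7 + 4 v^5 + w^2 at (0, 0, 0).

The Hessian of f at 0 has rank 1. Corank 2; j^3 = u^2*v has shape L^2 M (L != M), so D-series; mu = 8 gives D_8.

Type D_{8}, Milnor number mu = 8.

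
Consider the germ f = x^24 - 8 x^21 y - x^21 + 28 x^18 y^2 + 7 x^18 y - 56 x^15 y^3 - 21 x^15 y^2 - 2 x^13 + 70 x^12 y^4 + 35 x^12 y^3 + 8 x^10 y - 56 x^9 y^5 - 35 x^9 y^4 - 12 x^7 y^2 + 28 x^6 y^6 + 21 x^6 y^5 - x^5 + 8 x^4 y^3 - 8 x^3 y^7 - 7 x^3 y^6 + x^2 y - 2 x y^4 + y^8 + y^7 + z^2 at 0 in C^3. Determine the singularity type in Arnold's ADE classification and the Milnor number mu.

Type D_9, Milnor number mu = 9.

The Hessian of f at 0 is [[0, 0, 0], [0, 0, 0], [0, 0, 2]] with rank 1, so corank 2. A Groebner basis of the Jacobian ideal J(f) in C{x,y,z} is {x^2*y^2, -8*x^2*y - x^2 + x*y^3, -x*y + y^4, x^3, z}; counting standard monomials gives mu = 9. Corank 2; j^3 = x^2*y has shape L^2 M (L != M), so D-series; mu = 9 gives D_9.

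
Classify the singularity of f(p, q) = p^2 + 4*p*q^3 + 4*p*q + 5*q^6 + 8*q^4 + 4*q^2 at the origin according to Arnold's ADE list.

A5

The Hessian of f at 0 has rank 1. Corank 1: A-series; mu = 5 gives A_5.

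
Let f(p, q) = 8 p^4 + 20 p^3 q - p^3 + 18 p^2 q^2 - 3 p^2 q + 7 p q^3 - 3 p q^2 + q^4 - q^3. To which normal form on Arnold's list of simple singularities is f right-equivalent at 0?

E7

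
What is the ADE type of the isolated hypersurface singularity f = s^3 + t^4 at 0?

E_{6}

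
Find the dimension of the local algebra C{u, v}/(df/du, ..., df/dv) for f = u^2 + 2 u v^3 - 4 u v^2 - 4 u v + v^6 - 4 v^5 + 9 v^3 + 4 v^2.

2

The Hessian of f at 0 is [[2, -4], [-4, 8]] with rank 1, so corank 1. A Groebner basis of the Jacobian ideal J(f) in C{u,v} is {v^2, u - 2*v}; counting standard monomials gives mu = 2. Corank 1: A-series; mu = 2 gives A_2.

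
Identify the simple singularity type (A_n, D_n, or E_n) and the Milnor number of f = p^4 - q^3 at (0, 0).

Type E_{6}, Milnor number mu = 6.

The Hessian of f at 0 has rank 0. Corank 2; j^3 = -q^3 is a perfect cube, so E-series; the 4-jet and mu = 6 give E_6.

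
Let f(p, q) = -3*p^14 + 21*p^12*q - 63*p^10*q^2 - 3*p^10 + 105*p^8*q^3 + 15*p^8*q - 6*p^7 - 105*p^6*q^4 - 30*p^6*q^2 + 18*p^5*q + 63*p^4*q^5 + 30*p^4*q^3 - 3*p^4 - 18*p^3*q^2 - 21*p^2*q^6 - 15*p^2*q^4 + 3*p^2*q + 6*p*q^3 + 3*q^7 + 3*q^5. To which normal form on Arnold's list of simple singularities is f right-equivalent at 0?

D_8

The Hessian of f at 0 is [[0, 0], [0, 0]] with rank 0, so corank 2. A Groebner basis of the Jacobian ideal J(f) in C{p,q} is {-p^2 - 7*p*q/2 + q^4 - 7*q^3/2, p^3 + p*q/2 + q^3/2, p^2 + p*q^2 + 7*p*q/2 + 7*q^3/2}; counting standard monomials gives mu = 8. Corank 2; j^3 = 3*p^2*q has shape L^2 M (L != M), so D-series; mu = 8 gives D_8.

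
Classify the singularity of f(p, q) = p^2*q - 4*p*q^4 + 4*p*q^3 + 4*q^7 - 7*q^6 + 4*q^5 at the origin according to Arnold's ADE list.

D7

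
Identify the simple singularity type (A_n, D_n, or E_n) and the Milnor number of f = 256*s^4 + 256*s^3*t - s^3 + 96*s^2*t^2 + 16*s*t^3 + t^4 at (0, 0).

The Hessian of f at 0 has rank 0. Corank 2; j^3 = -s^3 is a perfect cube, so E-series; the 4-jet and mu = 6 give E_6.

Type E_6, Milnor number mu = 6.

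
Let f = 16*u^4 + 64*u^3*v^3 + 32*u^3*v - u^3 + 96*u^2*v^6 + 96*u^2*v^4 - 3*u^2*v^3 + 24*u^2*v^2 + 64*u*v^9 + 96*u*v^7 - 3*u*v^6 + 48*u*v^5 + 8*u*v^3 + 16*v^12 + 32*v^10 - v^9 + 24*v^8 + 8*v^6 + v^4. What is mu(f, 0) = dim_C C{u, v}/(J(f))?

The Hessian of f at 0 is [[0, 0], [0, 0]] with rank 0, so corank 2. A Groebner basis of the Jacobian ideal J(f) in C{u,v} is {v^4, u*v^2 + v^3/6, u^2}; counting standard monomials gives mu = 6. Corank 2; j^3 = -u^3 is a perfect cube, so E-series; the 4-jet and mu = 6 give E_6.

6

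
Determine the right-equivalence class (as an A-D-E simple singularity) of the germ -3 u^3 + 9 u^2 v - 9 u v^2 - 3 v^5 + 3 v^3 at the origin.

The Hessian of f at 0 is [[0, 0], [0, 0]] with rank 0, so corank 2. A Groebner basis of the Jacobian ideal J(f) in C{u,v} is {v^4, u^2 - 2*u*v + v^2}; counting standard monomials gives mu = 8. Corank 2; j^3 = -3*(u - v)^3 is a perfect cube, so E-series; the 5-jet and mu = 8 give E_8.

E8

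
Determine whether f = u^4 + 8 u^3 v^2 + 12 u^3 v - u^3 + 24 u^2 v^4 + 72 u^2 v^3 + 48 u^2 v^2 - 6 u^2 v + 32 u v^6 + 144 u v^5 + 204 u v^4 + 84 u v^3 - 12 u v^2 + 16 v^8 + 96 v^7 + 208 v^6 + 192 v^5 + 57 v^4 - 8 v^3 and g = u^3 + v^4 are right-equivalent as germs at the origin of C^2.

Yes.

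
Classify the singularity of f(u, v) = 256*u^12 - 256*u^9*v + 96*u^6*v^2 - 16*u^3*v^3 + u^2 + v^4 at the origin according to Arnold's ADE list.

A_3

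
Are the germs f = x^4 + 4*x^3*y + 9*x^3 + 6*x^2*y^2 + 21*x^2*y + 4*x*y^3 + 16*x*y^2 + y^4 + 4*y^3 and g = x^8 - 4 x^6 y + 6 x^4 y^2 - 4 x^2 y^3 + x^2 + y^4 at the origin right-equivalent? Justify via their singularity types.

The Hessian of f at 0 has rank 0. Corank 2; j^3 = (x + y)*(3*x + 2*y)^2 has shape L^2 M (L != M), so D-series; mu = 5 gives D_5. The Hessian of g at 0 has rank 1. Corank 1: A-series; mu = 3 gives A_3. f is D_5 but g is A_3, hence not right-equivalent.

No.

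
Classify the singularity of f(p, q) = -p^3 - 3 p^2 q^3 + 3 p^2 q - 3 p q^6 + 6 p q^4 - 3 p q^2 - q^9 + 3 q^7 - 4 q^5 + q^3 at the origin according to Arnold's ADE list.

The Hessian of f at 0 has rank 0. Corank 2; j^3 = -(p - q)^3 is a perfect cube, so E-series; the 5-jet and mu = 8 give E_8.

E_{8}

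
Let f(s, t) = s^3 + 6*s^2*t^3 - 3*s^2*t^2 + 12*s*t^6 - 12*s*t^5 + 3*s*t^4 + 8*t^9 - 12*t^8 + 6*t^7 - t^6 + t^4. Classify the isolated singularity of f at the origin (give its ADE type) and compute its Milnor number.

The Hessian of f at 0 has rank 0. Corank 2; j^3 = s^3 is a perfect cube, so E-series; the 4-jet and mu = 6 give E_6.

Type E_6, Milnor number mu = 6.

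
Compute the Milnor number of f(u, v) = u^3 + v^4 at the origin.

6

The Hessian of f at 0 is [[0, 0], [0, 0]] with rank 0, so corank 2. A Groebner basis of the Jacobian ideal J(f) in C{u,v} is {v^3, u^2}; counting standard monomials gives mu = 6. Corank 2; j^3 = u^3 is a perfect cube, so E-series; the 4-jet and mu = 6 give E_6.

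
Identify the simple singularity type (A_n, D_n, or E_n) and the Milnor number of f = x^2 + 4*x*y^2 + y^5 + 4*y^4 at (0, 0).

The Hessian of f at 0 has rank 1. Corank 1: A-series; mu = 4 gives A_4.

Type A_{4}, Milnor number mu = 4.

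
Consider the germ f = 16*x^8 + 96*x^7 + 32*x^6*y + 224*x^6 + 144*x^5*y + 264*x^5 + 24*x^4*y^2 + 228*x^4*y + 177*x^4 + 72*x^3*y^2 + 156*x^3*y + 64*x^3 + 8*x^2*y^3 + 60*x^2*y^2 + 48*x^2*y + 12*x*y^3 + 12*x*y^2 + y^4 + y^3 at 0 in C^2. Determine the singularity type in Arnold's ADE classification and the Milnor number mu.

Type E6, Milnor number mu = 6.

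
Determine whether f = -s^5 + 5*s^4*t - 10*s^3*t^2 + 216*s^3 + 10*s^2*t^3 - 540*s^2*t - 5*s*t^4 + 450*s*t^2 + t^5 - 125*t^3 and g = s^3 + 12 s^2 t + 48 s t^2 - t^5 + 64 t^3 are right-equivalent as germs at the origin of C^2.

Yes.

The Hessian of f at 0 has rank 0. Corank 2; j^3 = (6*s - 5*t)^3 is a perfect cube, so E-series; the 5-jet and mu = 8 give E_8. The Hessian of g at 0 has rank 0. Corank 2; j^3 = (s + 4*t)^3 is a perfect cube, so E-series; the 5-jet and mu = 8 give E_8. Both have type E_8, hence right-equivalent.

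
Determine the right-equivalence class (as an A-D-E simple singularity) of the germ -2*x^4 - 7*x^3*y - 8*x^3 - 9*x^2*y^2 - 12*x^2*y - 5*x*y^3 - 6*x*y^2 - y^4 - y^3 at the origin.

E_7

The Hessian of f at 0 is [[0, 0], [0, 0]] with rank 0, so corank 2. A Groebner basis of the Jacobian ideal J(f) in C{x,y} is {768*x^2 + 768*x*y + y^4 + 8*y^3 + 192*y^2, x^3 + 36*x^2 + 36*x*y + y^3/2 + 9*y^2, x^2*y - 40*x^2 - 40*x*y - 2*y^3/3 - 10*y^2, 32*x^2 + x*y^2 + 32*x*y + 5*y^3/6 + 8*y^2}; counting standard monomials gives mu = 7. Corank 2; j^3 = -(2*x + y)^3 is a perfect cube, so E-series; the 4-jet and mu = 7 give E_7.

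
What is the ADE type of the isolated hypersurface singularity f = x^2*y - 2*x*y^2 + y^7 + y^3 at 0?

D8

The Hessian of f at 0 is [[0, 0], [0, 0]] with rank 0, so corank 2. A Groebner basis of the Jacobian ideal J(f) in C{x,y} is {x^2/7 + y^6 - y^2/7, x^3 - y^3, x*y - y^2}; counting standard monomials gives mu = 8. Corank 2; j^3 = y*(x - y)^2 has shape L^2 M (L != M), so D-series; mu = 8 gives D_8.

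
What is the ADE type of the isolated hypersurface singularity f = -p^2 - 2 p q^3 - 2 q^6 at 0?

A_{5}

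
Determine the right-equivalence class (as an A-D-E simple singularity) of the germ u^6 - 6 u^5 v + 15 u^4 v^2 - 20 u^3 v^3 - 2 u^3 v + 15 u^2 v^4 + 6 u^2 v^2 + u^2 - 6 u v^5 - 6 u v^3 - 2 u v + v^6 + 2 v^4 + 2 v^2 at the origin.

A_{1}

The Hessian of f at 0 has rank 2. Corank 0: nondegenerate Morse point, so A_1.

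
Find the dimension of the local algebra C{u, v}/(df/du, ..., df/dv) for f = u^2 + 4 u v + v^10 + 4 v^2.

The Hessian of f at 0 has rank 1. Corank 1: A-series; mu = 9 gives A_9.

9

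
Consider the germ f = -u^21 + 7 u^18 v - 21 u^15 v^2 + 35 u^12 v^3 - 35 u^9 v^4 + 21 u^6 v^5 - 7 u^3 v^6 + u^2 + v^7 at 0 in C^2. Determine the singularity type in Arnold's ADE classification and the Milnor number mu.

The Hessian of f at 0 is [[2, 0], [0, 0]] with rank 1, so corank 1. A Groebner basis of the Jacobian ideal J(f) in C{u,v} is {v^6, u}; counting standard monomials gives mu = 6. Corank 1: A-series; mu = 6 gives A_6.

Type A_6, Milnor number mu = 6.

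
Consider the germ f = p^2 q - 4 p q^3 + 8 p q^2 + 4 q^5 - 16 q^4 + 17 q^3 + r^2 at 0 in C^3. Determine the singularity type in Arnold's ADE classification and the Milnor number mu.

The Hessian of f at 0 has rank 1. Corank 2; j^3 = q*(p^2 + 8*p*q + 17*q^2) splits into three distinct lines over C (the quadratic factor has nonzero discriminant), so D_4.

Type D4, Milnor number mu = 4.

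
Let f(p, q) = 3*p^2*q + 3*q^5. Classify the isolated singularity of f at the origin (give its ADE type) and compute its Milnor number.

The Hessian of f at 0 has rank 0. Corank 2; j^3 = 3*p^2*q has shape L^2 M (L != M), so D-series; mu = 6 gives D_6.

Type D_6, Milnor number mu = 6.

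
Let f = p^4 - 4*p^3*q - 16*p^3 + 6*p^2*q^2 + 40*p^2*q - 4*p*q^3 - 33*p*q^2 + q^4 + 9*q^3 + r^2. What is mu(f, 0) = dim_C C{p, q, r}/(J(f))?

5

The Hessian of f at 0 has rank 1. Corank 2; j^3 = -(p - q)*(4*p - 3*q)^2 has shape L^2 M (L != M), so D-series; mu = 5 gives D_5.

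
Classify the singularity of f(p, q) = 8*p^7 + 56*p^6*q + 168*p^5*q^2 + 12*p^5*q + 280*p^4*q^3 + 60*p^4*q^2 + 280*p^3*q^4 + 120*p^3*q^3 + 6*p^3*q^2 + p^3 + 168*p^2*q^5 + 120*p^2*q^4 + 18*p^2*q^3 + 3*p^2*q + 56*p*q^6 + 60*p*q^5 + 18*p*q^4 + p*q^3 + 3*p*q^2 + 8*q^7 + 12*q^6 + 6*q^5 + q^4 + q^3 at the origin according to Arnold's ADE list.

The Hessian of f at 0 has rank 0. Corank 2; j^3 = (p + q)^3 is a perfect cube, so E-series; the 4-jet and mu = 7 give E_7.

E7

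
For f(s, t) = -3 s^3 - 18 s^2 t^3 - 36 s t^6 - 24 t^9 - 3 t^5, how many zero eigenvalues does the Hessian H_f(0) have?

2

The Hessian at 0 is [[0, 0], [0, 0]] of rank 0; hence corank 2.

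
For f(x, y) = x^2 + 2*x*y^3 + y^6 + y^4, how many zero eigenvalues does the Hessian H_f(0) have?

1

Hessian at 0 has rank 1.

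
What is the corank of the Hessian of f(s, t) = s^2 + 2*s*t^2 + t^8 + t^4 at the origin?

1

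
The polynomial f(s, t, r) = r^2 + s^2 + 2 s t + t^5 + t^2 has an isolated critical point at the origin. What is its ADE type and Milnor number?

The Hessian of f at 0 has rank 2. Corank 1: A-series; mu = 4 gives A_4.

Type A_{4}, Milnor number mu = 4.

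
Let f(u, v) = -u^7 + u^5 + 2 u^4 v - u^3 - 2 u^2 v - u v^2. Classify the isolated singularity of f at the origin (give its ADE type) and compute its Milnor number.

The Hessian of f at 0 has rank 0. Corank 2; j^3 = -u*(u + v)^2 has shape L^2 M (L != M), so D-series; mu = 6 gives D_6.

Type D_6, Milnor number mu = 6.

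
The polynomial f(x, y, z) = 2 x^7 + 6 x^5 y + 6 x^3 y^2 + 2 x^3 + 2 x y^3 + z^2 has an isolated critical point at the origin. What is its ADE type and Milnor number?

Type E_7, Milnor number mu = 7.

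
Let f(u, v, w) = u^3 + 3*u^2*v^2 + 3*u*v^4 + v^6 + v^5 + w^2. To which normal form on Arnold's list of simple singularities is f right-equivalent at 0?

E_{8}

The Hessian of f at 0 is [[0, 0, 0], [0, 0, 0], [0, 0, 2]] with rank 1, so corank 2. A Groebner basis of the Jacobian ideal J(f) in C{u,v,w} is {v^4, u^3, u^2/2 + u*v^2, w}; counting standard monomials gives mu = 8. Corank 2; j^3 = u^3 is a perfect cube, so E-series; the 5-jet and mu = 8 give E_8.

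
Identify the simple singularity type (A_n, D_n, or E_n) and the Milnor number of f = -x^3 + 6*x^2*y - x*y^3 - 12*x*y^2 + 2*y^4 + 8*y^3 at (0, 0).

The Hessian of f at 0 is [[0, 0], [0, 0]] with rank 0, so corank 2. A Groebner basis of the Jacobian ideal J(f) in C{x,y} is {x^3 - 6*x^2*y - 48*x^2 + 192*x*y - 192*y^2, 6*x^2 + x*y^2 - 24*x*y + 24*y^2, 3*x^2 - 12*x*y + y^3 + 12*y^2}; counting standard monomials gives mu = 7. Corank 2; j^3 = -(x - 2*y)^3 is a perfect cube, so E-series; the 4-jet and mu = 7 give E_7.

Type E_7, Milnor number mu = 7.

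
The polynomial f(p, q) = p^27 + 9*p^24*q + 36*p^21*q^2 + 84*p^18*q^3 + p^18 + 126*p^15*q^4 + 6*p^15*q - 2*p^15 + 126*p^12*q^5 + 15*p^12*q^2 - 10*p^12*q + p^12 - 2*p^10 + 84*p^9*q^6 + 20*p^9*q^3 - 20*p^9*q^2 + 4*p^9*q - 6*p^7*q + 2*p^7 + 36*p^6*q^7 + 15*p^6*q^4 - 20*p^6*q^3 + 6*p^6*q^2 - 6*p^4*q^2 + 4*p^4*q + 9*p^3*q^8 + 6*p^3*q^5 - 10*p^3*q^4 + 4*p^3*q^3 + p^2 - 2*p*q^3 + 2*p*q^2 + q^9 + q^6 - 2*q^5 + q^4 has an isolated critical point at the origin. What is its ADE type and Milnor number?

The Hessian of f at 0 is [[2, 0], [0, 0]] with rank 1, so corank 1. A Groebner basis of the Jacobian ideal J(f) in C{p,q} is {-p^2 + p*q^3 - p*q^2, -p*q + q^4 - q^3, p^3 + p^2 + 2*p*q^2 + p*q - 3*p/2 + 5*q^3/2 - 3*q^2/2, p^2*q + 2*p^2 + 3*p*q^2 + p*q - p/2 + 3*q^3/2 - q^2/2}; counting standard monomials gives mu = 8. Corank 1: A-series; mu = 8 gives A_8.

Type A_8, Milnor number mu = 8.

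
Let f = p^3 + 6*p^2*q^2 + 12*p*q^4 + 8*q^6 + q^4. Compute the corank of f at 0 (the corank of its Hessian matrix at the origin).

2

Hessian at 0 has rank 0.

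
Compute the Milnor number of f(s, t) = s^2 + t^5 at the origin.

4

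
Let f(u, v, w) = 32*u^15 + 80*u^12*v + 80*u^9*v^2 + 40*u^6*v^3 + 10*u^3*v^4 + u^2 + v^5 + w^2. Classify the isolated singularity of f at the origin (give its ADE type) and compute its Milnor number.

Type A4, Milnor number mu = 4.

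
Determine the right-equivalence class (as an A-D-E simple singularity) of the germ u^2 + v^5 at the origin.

A_{4}

The Hessian of f at 0 is [[2, 0], [0, 0]] with rank 1, so corank 1. A Groebner basis of the Jacobian ideal J(f) in C{u,v} is {v^4, u}; counting standard monomials gives mu = 4. Corank 1: A-series; mu = 4 gives A_4.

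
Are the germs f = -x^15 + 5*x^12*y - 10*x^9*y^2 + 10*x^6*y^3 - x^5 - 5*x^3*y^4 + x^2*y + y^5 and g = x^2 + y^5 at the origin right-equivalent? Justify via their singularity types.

The Hessian of f at 0 has rank 0. Corank 2; j^3 = x^2*y has shape L^2 M (L != M), so D-series; mu = 6 gives D_6. The Hessian of g at 0 has rank 1. Corank 1: A-series; mu = 4 gives A_4. f is D_6 but g is A_4, hence not right-equivalent.

No.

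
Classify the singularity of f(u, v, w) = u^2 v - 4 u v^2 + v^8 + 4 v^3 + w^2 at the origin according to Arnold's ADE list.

The Hessian of f at 0 is [[0, 0, 0], [0, 0, 0], [0, 0, 2]] with rank 1, so corank 2. A Groebner basis of the Jacobian ideal J(f) in C{u,v,w} is {u^2/8 + v^7 - v^2/2, u^3 - 8*v^3, u*v - 2*v^2, w}; counting standard monomials gives mu = 9. Corank 2; j^3 = v*(u - 2*v)^2 has shape L^2 M (L != M), so D-series; mu = 9 gives D_9.

D_9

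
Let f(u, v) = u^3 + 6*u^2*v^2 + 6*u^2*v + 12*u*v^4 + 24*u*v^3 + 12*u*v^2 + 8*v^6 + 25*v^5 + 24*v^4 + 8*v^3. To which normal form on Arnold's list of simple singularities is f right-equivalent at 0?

E8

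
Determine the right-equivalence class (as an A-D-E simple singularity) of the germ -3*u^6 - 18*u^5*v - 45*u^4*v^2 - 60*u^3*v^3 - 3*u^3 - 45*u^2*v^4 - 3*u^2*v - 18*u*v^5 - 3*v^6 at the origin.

D7

The Hessian of f at 0 has rank 0. Corank 2; j^3 = -3*u^2*(u + v) has shape L^2 M (L != M), so D-series; mu = 7 gives D_7.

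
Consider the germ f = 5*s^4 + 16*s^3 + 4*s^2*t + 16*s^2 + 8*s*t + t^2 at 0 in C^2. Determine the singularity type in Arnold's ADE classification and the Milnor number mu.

The Hessian of f at 0 has rank 1. Corank 1: A-series; mu = 3 gives A_3.

Type A3, Milnor number mu = 3.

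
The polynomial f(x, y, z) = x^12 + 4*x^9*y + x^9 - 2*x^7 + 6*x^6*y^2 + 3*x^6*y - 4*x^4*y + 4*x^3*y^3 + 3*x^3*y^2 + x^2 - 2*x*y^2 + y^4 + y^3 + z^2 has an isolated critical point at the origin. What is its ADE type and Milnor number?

Type A2, Milnor number mu = 2.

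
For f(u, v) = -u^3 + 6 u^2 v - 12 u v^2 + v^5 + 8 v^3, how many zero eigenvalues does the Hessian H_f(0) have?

2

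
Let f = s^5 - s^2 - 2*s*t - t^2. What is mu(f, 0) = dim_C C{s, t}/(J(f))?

The Hessian of f at 0 is [[-2, -2], [-2, -2]] with rank 1, so corank 1. A Groebner basis of the Jacobian ideal J(f) in C{s,t} is {t^4, s + t}; counting standard monomials gives mu = 4. Corank 1: A-series; mu = 4 gives A_4.

4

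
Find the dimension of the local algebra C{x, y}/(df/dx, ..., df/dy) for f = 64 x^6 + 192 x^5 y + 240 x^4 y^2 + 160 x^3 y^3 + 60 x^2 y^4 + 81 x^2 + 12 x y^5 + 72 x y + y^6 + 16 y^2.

The Hessian of f at 0 has rank 1. Corank 1: A-series; mu = 5 gives A_5.

5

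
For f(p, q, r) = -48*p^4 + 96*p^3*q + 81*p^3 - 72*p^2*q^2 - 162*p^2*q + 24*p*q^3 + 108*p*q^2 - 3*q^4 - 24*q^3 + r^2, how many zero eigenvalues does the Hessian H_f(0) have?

The Hessian at 0 is [[0, 0, 0], [0, 0, 0], [0, 0, 2]] of rank 1; hence corank 2.

2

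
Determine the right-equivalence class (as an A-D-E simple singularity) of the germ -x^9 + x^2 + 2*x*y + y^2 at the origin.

The Hessian of f at 0 has rank 1. Corank 1: A-series; mu = 8 gives A_8.

A_{8}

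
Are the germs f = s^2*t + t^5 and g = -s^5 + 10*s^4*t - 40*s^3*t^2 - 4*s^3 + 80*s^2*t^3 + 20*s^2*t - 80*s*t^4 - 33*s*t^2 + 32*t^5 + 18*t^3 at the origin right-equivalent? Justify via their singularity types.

Yes.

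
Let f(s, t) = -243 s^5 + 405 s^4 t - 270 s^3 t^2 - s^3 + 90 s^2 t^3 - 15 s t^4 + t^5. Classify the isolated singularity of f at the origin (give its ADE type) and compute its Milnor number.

Type E_8, Milnor number mu = 8.

The Hessian of f at 0 has rank 0. Corank 2; j^3 = -s^3 is a perfect cube, so E-series; the 5-jet and mu = 8 give E_8.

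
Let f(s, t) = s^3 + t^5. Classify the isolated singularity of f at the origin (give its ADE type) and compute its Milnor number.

Type E_{8}, Milnor number mu = 8.

The Hessian of f at 0 is [[0, 0], [0, 0]] with rank 0, so corank 2. A Groebner basis of the Jacobian ideal J(f) in C{s,t} is {t^4, s^2}; counting standard monomials gives mu = 8. Corank 2; j^3 = s^3 is a perfect cube, so E-series; the 5-jet and mu = 8 give E_8.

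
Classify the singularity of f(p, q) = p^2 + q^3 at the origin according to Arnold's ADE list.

A_2

The Hessian of f at 0 is [[2, 0], [0, 0]] with rank 1, so corank 1. A Groebner basis of the Jacobian ideal J(f) in C{p,q} is {q^2, p}; counting standard monomials gives mu = 2. Corank 1: A-series; mu = 2 gives A_2.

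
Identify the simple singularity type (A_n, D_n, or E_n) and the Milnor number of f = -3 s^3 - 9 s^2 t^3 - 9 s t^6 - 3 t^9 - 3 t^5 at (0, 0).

Type E8, Milnor number mu = 8.

The Hessian of f at 0 has rank 0. Corank 2; j^3 = -3*s^3 is a perfect cube, so E-series; the 5-jet and mu = 8 give E_8.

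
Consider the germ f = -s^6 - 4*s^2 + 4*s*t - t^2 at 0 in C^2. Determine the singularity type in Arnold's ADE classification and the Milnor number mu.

Type A_5, Milnor number mu = 5.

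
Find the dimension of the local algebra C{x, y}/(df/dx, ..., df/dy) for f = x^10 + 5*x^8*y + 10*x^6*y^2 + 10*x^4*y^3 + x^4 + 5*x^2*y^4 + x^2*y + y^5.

The Hessian of f at 0 has rank 0. Corank 2; j^3 = x^2*y has shape L^2 M (L != M), so D-series; mu = 6 gives D_6.

6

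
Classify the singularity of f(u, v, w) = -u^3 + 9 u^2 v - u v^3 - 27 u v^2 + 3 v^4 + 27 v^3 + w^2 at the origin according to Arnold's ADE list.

E_7

The Hessian of f at 0 has rank 1. Corank 2; j^3 = -(u - 3*v)^3 is a perfect cube, so E-series; the 4-jet and mu = 7 give E_7.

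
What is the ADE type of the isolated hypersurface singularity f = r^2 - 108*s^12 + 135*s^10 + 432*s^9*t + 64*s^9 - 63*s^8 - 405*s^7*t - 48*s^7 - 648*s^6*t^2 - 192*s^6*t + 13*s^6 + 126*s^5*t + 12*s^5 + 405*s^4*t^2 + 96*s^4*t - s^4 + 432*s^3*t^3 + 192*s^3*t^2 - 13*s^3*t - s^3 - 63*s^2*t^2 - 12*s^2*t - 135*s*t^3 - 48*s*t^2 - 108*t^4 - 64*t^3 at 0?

The Hessian of f at 0 has rank 1. Corank 2; j^3 = -(s + 4*t)^3 is a perfect cube, so E-series; the 4-jet and mu = 7 give E_7.

E_7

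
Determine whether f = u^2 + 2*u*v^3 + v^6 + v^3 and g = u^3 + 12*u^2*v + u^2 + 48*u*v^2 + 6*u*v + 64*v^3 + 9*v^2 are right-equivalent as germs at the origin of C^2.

Yes.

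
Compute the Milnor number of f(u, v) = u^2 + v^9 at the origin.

The Hessian of f at 0 is [[2, 0], [0, 0]] with rank 1, so corank 1. A Groebner basis of the Jacobian ideal J(f) in C{u,v} is {v^8, u}; counting standard monomials gives mu = 8. Corank 1: A-series; mu = 8 gives A_8.

8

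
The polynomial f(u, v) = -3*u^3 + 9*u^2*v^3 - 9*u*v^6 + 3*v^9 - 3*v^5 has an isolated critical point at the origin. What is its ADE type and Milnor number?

Type E_{8}, Milnor number mu = 8.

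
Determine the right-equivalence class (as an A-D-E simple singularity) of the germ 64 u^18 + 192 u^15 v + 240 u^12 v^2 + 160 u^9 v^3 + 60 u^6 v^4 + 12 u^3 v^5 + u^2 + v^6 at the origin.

A_{5}

The Hessian of f at 0 is [[2, 0], [0, 0]] with rank 1, so corank 1. A Groebner basis of the Jacobian ideal J(f) in C{u,v} is {v^5, u}; counting standard monomials gives mu = 5. Corank 1: A-series; mu = 5 gives A_5.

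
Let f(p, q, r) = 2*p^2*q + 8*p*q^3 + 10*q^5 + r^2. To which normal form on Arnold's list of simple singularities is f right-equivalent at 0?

The Hessian of f at 0 has rank 1. Corank 2; j^3 = 2*p^2*q has shape L^2 M (L != M), so D-series; mu = 6 gives D_6.

D_6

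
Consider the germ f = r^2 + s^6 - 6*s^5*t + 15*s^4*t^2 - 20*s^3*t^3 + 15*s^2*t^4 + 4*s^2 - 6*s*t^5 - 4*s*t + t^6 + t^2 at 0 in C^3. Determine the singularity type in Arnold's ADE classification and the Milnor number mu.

Type A_{5}, Milnor number mu = 5.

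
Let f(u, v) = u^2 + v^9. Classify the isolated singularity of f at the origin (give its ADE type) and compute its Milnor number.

Type A_8, Milnor number mu = 8.

The Hessian of f at 0 has rank 1. Corank 1: A-series; mu = 8 gives A_8.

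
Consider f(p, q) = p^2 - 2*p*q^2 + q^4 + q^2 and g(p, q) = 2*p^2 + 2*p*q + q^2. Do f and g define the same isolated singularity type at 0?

The Hessian of f at 0 is [[2, 0], [0, 2]] with rank 2, so corank 0. A Groebner basis of the Jacobian ideal J(f) in C{p,q} is {p, q}; counting standard monomials gives mu = 1. Corank 0: nondegenerate Morse point, so A_1. The Hessian of g at 0 is [[4, 2], [2, 2]] with rank 2, so corank 0. A Groebner basis of the Jacobian ideal J(g) in C{p,q} is {p, q}; counting standard monomials gives mu = 1. Corank 0: nondegenerate Morse point, so A_1. Both have type A_1, hence right-equivalent.

Yes.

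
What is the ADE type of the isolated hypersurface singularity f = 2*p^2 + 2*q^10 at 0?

The Hessian of f at 0 has rank 1. Corank 1: A-series; mu = 9 gives A_9.

A_9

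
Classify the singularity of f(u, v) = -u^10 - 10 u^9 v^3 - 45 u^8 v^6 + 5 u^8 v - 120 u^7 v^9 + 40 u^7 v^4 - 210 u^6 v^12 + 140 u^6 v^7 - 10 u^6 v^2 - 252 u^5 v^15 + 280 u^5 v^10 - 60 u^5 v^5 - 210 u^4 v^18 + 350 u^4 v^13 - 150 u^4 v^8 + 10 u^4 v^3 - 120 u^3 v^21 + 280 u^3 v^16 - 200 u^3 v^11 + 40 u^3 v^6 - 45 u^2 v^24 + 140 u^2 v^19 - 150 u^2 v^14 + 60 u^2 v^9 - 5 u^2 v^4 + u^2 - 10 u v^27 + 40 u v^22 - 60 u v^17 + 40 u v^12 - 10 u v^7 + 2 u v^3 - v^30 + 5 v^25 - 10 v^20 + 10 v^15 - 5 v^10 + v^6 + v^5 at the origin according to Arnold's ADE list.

The Hessian of f at 0 has rank 1. Corank 1: A-series; mu = 4 gives A_4.

A4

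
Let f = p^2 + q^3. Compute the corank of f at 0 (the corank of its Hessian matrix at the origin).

1

The Hessian at 0 is [[2, 0], [0, 0]] of rank 1; hence corank 1.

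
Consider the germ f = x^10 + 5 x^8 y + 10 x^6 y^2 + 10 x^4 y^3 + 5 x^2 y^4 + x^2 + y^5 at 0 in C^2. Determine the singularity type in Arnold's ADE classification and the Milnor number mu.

The Hessian of f at 0 has rank 1. Corank 1: A-series; mu = 4 gives A_4.

Type A_4, Milnor number mu = 4.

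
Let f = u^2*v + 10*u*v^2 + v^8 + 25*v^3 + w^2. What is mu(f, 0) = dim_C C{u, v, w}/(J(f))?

The Hessian of f at 0 has rank 1. Corank 2; j^3 = v*(u + 5*v)^2 has shape L^2 M (L != M), so D-series; mu = 9 gives D_9.

9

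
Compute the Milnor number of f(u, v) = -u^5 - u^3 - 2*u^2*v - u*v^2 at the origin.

The Hessian of f at 0 has rank 0. Corank 2; j^3 = -u*(u + v)^2 has shape L^2 M (L != M), so D-series; mu = 6 gives D_6.

6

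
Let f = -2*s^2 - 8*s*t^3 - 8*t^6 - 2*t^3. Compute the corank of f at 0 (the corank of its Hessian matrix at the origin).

1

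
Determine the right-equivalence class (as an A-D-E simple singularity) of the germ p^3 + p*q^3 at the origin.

The Hessian of f at 0 is [[0, 0], [0, 0]] with rank 0, so corank 2. A Groebner basis of the Jacobian ideal J(f) in C{p,q} is {p^3, p*q^2, 3*p^2 + q^3}; counting standard monomials gives mu = 7. Corank 2; j^3 = p^3 is a perfect cube, so E-series; the 4-jet and mu = 7 give E_7.

E7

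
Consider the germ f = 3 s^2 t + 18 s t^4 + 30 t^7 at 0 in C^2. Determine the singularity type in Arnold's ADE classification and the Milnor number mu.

Type D8, Milnor number mu = 8.

The Hessian of f at 0 has rank 0. Corank 2; j^3 = 3*s^2*t has shape L^2 M (L != M), so D-series; mu = 8 gives D_8.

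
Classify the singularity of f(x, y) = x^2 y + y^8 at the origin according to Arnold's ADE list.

The Hessian of f at 0 is [[0, 0], [0, 0]] with rank 0, so corank 2. A Groebner basis of the Jacobian ideal J(f) in C{x,y} is {x^2/8 + y^7, x^3, x*y}; counting standard monomials gives mu = 9. Corank 2; j^3 = x^2*y has shape L^2 M (L != M), so D-series; mu = 9 gives D_9.

D_{9}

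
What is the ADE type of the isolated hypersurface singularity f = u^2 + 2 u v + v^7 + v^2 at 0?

A6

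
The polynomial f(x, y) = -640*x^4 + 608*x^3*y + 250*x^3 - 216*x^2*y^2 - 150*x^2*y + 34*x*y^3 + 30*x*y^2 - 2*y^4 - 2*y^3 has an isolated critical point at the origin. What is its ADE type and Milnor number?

The Hessian of f at 0 has rank 0. Corank 2; j^3 = 2*(5*x - y)^3 is a perfect cube, so E-series; the 4-jet and mu = 7 give E_7.

Type E7, Milnor number mu = 7.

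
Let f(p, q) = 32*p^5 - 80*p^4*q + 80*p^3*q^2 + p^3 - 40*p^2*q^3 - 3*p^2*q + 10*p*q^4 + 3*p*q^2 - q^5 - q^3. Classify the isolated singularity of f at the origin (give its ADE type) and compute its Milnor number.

Type E8, Milnor number mu = 8.

The Hessian of f at 0 has rank 0. Corank 2; j^3 = (p - q)^3 is a perfect cube, so E-series; the 5-jet and mu = 8 give E_8.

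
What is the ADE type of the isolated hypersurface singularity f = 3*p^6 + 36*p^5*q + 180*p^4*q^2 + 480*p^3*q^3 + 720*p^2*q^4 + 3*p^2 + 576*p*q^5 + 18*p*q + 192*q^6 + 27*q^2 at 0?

The Hessian of f at 0 has rank 1. Corank 1: A-series; mu = 5 gives A_5.

A_{5}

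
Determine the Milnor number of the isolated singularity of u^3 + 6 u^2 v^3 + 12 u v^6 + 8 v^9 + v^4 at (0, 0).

6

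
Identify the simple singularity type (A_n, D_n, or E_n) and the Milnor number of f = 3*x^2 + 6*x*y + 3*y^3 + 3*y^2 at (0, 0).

Type A_{2}, Milnor number mu = 2.

The Hessian of f at 0 has rank 1. Corank 1: A-series; mu = 2 gives A_2.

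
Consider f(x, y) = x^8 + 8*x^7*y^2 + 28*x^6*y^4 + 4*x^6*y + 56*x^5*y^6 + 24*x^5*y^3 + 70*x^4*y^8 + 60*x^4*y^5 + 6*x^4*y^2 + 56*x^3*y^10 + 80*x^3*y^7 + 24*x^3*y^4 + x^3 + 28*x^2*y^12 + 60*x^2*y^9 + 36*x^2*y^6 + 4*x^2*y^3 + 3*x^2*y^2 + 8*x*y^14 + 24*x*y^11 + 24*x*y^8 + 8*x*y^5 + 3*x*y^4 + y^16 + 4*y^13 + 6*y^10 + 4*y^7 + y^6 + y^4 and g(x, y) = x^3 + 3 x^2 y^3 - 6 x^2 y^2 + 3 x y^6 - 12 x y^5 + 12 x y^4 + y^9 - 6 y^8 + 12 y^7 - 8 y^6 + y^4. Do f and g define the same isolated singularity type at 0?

Yes.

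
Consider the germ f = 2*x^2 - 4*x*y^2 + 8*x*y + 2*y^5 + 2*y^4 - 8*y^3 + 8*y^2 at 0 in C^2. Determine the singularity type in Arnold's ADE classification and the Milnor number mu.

Type A4, Milnor number mu = 4.

The Hessian of f at 0 is [[4, 8], [8, 16]] with rank 1, so corank 1. A Groebner basis of the Jacobian ideal J(f) in C{x,y} is {x^2 + 4*x*y + 4*x + 8*y, -x + y^2 - 2*y}; counting standard monomials gives mu = 4. Corank 1: A-series; mu = 4 gives A_4.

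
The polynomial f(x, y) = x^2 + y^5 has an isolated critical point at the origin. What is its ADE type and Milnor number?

Type A4, Milnor number mu = 4.

The Hessian of f at 0 has rank 1. Corank 1: A-series; mu = 4 gives A_4.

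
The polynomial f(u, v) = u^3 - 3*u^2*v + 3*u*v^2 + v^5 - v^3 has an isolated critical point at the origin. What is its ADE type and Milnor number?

Type E_{8}, Milnor number mu = 8.

The Hessian of f at 0 is [[0, 0], [0, 0]] with rank 0, so corank 2. A Groebner basis of the Jacobian ideal J(f) in C{u,v} is {v^4, u^2 - 2*u*v + v^2}; counting standard monomials gives mu = 8. Corank 2; j^3 = (u - v)^3 is a perfect cube, so E-series; the 5-jet and mu = 8 give E_8.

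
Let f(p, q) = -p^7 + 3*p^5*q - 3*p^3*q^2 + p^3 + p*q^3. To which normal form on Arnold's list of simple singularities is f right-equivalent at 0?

The Hessian of f at 0 has rank 0. Corank 2; j^3 = p^3 is a perfect cube, so E-series; the 4-jet and mu = 7 give E_7.

E_7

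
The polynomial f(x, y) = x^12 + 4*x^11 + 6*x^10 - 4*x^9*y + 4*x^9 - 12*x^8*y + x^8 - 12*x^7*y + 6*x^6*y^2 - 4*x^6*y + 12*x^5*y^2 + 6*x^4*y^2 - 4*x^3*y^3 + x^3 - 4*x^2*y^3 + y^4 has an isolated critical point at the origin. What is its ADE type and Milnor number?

The Hessian of f at 0 has rank 0. Corank 2; j^3 = x^3 is a perfect cube, so E-series; the 4-jet and mu = 6 give E_6.

Type E_{6}, Milnor number mu = 6.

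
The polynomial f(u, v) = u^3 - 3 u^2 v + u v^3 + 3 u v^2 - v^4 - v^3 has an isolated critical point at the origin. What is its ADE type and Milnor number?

The Hessian of f at 0 is [[0, 0], [0, 0]] with rank 0, so corank 2. A Groebner basis of the Jacobian ideal J(f) in C{u,v} is {u^3 - 3*u^2*v - 6*u^2 + 12*u*v - 6*v^2, 3*u^2 + u*v^2 - 6*u*v + 3*v^2, 3*u^2 - 6*u*v + v^3 + 3*v^2}; counting standard monomials gives mu = 7. Corank 2; j^3 = (u - v)^3 is a perfect cube, so E-series; the 4-jet and mu = 7 give E_7.

Type E7, Milnor number mu = 7.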